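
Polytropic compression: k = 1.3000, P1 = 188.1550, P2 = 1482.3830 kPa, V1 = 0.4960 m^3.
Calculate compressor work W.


(k-1)/k = 0.2308
(P2/P1)^exp = 1.6102
W = 4.3333 * 188.1550 * 0.4960 * (1.6102 - 1) = 246.7577 kJ

246.7577 kJ


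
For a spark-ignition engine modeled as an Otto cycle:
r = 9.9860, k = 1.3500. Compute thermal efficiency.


r^(k-1) = 2.2376
eta = 1 - 1/2.2376 = 0.5531 = 55.3097%

55.3097%


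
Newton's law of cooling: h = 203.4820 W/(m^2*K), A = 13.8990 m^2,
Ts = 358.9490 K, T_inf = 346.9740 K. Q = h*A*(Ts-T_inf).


dT = 11.9750 K
Q = 203.4820 * 13.8990 * 11.9750 = 33867.6509 W

33867.6509 W


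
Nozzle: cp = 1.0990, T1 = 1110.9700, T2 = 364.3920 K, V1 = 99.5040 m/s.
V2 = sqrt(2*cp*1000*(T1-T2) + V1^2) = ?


dT = 746.5780 K
2*cp*1000*dT = 1640978.4440
V1^2 = 9901.0460
V2 = sqrt(1650879.4900) = 1284.8656 m/s

1284.8656 m/s


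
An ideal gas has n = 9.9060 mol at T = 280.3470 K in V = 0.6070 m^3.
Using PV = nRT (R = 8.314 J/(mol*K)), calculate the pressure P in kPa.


P = nRT/V = 9.9060 * 8.314 * 280.3470 / 0.6070
= 23088.9539 / 0.6070 = 38037.8153 Pa = 38.0378 kPa

38.0378 kPa


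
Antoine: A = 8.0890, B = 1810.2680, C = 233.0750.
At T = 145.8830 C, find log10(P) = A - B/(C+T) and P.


C+T = 378.9580
B/(C+T) = 4.7770
log10(P) = 8.0890 - 4.7770 = 3.3120
P = 10^3.3120 = 2051.3412 mmHg

2051.3412 mmHg


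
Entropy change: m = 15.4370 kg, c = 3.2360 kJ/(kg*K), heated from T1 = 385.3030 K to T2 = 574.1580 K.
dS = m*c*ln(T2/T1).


T2/T1 = 1.4901
ln(T2/T1) = 0.3989
dS = 15.4370 * 3.2360 * 0.3989 = 19.9254 kJ/K

19.9254 kJ/K


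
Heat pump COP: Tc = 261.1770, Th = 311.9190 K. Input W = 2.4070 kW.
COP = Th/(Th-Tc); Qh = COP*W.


COP = 311.9190 / 50.7420 = 6.1472
Qh = 6.1472 * 2.4070 = 14.7962 kW

COP = 6.1472, Qh = 14.7962 kW


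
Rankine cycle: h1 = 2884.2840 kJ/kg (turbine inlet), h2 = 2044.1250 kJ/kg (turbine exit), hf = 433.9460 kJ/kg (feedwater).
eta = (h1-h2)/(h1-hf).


W = 840.1590 kJ/kg
Q_in = 2450.3380 kJ/kg
eta = 0.3429 = 34.2875%

eta = 34.2875%


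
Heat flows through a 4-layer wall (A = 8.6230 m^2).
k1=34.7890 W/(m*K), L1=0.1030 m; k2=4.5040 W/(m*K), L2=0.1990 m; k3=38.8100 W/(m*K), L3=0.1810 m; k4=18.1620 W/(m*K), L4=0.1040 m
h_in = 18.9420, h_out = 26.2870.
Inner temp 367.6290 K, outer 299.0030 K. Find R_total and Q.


R_conv_in = 1/(18.9420*8.6230) = 0.0061
R_1 = 0.1030/(34.7890*8.6230) = 0.0003
R_2 = 0.1990/(4.5040*8.6230) = 0.0051
R_3 = 0.1810/(38.8100*8.6230) = 0.0005
R_4 = 0.1040/(18.1620*8.6230) = 0.0007
R_conv_out = 1/(26.2870*8.6230) = 0.0044
R_total = 0.0172 K/W
Q = 68.6260 / 0.0172 = 3988.4747 W

R_total = 0.0172 K/W, Q = 3988.4747 W


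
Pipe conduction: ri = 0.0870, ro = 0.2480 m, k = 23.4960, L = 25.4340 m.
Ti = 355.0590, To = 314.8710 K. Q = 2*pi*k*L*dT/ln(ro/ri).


dT = 40.1880 K
ln(ro/ri) = 1.0475
Q = 2*pi*23.4960*25.4340*40.1880 / 1.0475 = 144052.9905 W

144052.9905 W


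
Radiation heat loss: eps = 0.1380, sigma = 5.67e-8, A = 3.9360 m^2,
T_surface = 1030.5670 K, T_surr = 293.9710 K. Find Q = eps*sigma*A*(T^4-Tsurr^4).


T^4 = 1.1280e+12
Tsurr^4 = 7.4682e+09
Q = 0.1380 * 5.67e-8 * 3.9360 * 1.1205e+12 = 34509.3840 W

34509.3840 W


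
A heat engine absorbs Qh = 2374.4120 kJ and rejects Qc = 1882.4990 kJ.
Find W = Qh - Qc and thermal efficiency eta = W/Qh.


W = 2374.4120 - 1882.4990 = 491.9130 kJ
eta = 491.9130 / 2374.4120 = 0.2072 = 20.7173%

W = 491.9130 kJ, eta = 20.7173%


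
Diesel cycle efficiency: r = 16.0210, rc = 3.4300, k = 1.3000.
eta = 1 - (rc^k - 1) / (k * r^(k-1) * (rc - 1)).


r^(k-1) = 2.2983
rc^k = 4.9646
eta = 0.4539 = 45.3940%

45.3940%


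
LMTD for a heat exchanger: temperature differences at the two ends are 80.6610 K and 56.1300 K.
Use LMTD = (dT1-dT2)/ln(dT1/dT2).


dT1/dT2 = 1.4370
ln(dT1/dT2) = 0.3626
LMTD = 24.5310 / 0.3626 = 67.6559 K

67.6559 K


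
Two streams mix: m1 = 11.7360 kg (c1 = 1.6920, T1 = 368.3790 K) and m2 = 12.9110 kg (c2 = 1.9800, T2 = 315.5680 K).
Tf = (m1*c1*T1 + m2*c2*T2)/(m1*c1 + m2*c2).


num = 15382.1277
den = 45.4211
Tf = 338.6561 K

338.6561 K


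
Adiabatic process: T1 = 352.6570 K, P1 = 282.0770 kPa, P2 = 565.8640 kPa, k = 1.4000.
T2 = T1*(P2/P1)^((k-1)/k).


(k-1)/k = 0.2857
(P2/P1)^exp = 1.2201
T2 = 352.6570 * 1.2201 = 430.2656 K

430.2656 K


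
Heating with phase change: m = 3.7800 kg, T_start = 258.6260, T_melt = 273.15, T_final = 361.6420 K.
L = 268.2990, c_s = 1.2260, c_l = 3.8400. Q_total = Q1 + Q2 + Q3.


Q1 (sensible, solid) = 3.7800 * 1.2260 * 14.5240 = 67.3083 kJ
Q2 (latent) = 3.7800 * 268.2990 = 1014.1702 kJ
Q3 (sensible, liquid) = 3.7800 * 3.8400 * 88.4920 = 1284.4791 kJ
Q_total = 2365.9576 kJ

2365.9576 kJ


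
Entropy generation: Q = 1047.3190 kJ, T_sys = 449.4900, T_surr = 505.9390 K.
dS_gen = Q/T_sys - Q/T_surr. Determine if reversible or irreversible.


dS_sys = 1047.3190/449.4900 = 2.3300 kJ/K
dS_surr = -1047.3190/505.9390 = -2.0700 kJ/K
dS_gen = 2.3300 - 2.0700 = 0.2600 kJ/K (irreversible)

dS_gen = 0.2600 kJ/K, irreversible


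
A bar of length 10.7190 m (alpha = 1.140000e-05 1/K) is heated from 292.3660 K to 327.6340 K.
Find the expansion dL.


dT = 35.2680 K
dL = 1.140000e-05 * 10.7190 * 35.2680 = 0.004310 m
L_final = 10.723310 m

dL = 0.004310 m


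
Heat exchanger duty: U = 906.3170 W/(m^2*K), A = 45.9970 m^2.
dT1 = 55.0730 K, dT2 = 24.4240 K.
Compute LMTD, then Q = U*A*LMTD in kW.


LMTD = 37.6943 K
Q = 906.3170 * 45.9970 * 37.6943 = 1571395.6557 W = 1571.3957 kW

1571.3957 kW


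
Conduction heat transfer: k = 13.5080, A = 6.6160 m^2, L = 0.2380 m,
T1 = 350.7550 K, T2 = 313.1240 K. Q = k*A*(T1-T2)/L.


dT = 37.6310 K
Q = 13.5080 * 6.6160 * 37.6310 / 0.2380 = 14130.4291 W

14130.4291 W


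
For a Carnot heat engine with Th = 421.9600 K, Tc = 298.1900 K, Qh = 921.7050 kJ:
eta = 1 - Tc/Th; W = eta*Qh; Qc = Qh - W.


eta = 1 - 298.1900/421.9600 = 0.2933
W = 0.2933 * 921.7050 = 270.3560 kJ
Qc = 921.7050 - 270.3560 = 651.3490 kJ

eta = 29.3322%, W = 270.3560 kJ, Qc = 651.3490 kJ


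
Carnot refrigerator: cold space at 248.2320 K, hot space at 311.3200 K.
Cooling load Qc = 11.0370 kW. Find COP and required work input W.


COP = 248.2320 / 63.0880 = 3.9347
W = 11.0370 / 3.9347 = 2.8050 kW

COP = 3.9347, W = 2.8050 kW


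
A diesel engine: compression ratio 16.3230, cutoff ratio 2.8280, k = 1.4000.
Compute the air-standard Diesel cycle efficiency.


r^(k-1) = 3.0558
rc^k = 4.2862
eta = 0.5798 = 57.9788%

57.9788%


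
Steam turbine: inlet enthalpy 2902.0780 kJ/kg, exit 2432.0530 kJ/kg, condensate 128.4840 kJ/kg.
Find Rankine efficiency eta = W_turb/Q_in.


W = 470.0250 kJ/kg
Q_in = 2773.5940 kJ/kg
eta = 0.1695 = 16.9464%

eta = 16.9464%


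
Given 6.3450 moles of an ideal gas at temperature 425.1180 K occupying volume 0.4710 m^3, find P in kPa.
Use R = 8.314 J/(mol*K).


P = nRT/V = 6.3450 * 8.314 * 425.1180 / 0.4710
= 22425.9650 / 0.4710 = 47613.5139 Pa = 47.6135 kPa

47.6135 kPa


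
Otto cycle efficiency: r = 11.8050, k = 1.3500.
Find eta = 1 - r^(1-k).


r^(k-1) = 2.3726
eta = 1 - 1/2.3726 = 0.5785 = 57.8520%

57.8520%


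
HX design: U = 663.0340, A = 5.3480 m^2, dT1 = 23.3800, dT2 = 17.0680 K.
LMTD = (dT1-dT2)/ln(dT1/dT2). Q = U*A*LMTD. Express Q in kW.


LMTD = 20.0588 K
Q = 663.0340 * 5.3480 * 20.0588 = 71126.4498 W = 71.1264 kW

71.1264 kW


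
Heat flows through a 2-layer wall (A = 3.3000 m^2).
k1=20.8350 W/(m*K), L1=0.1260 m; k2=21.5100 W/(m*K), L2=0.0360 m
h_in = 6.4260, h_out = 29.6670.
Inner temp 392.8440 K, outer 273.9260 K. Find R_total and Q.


R_conv_in = 1/(6.4260*3.3000) = 0.0472
R_1 = 0.1260/(20.8350*3.3000) = 0.0018
R_2 = 0.0360/(21.5100*3.3000) = 0.0005
R_conv_out = 1/(29.6670*3.3000) = 0.0102
R_total = 0.0597 K/W
Q = 118.9180 / 0.0597 = 1991.5579 W

R_total = 0.0597 K/W, Q = 1991.5579 W


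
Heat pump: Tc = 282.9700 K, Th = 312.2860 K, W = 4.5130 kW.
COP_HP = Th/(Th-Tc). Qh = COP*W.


COP = 312.2860 / 29.3160 = 10.6524
Qh = 10.6524 * 4.5130 = 48.0743 kW

COP = 10.6524, Qh = 48.0743 kW


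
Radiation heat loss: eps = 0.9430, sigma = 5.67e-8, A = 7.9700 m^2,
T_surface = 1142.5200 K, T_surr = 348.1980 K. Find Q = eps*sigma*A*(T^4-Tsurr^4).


T^4 = 1.7039e+12
Tsurr^4 = 1.4700e+10
Q = 0.9430 * 5.67e-8 * 7.9700 * 1.6892e+12 = 719855.7718 W

719855.7718 W


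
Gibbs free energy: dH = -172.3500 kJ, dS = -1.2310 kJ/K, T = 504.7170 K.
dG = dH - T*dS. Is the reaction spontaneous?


T*dS = 504.7170 * -1.2310 = -621.3066 kJ
dG = -172.3500 + 621.3066 = 448.9566 kJ (non-spontaneous)

dG = 448.9566 kJ, non-spontaneous


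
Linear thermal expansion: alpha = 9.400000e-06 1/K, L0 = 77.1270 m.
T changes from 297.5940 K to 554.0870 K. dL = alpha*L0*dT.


dT = 256.4930 K
dL = 9.400000e-06 * 77.1270 * 256.4930 = 0.185956 m
L_final = 77.312956 m

dL = 0.185956 m


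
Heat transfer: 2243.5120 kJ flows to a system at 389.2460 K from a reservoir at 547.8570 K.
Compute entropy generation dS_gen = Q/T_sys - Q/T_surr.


dS_sys = 2243.5120/389.2460 = 5.7637 kJ/K
dS_surr = -2243.5120/547.8570 = -4.0951 kJ/K
dS_gen = 5.7637 - 4.0951 = 1.6687 kJ/K (irreversible)

dS_gen = 1.6687 kJ/K, irreversible


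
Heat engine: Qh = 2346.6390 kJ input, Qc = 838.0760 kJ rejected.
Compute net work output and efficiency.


W = 2346.6390 - 838.0760 = 1508.5630 kJ
eta = 1508.5630 / 2346.6390 = 0.6429 = 64.2861%

W = 1508.5630 kJ, eta = 64.2861%


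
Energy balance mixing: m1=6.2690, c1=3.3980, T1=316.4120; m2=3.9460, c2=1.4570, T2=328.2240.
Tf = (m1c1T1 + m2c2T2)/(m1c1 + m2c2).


num = 8627.2935
den = 27.0514
Tf = 318.9224 K

318.9224 K


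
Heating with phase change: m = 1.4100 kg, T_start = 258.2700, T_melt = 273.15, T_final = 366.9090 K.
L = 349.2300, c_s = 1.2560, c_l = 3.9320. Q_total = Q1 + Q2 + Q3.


Q1 (sensible, solid) = 1.4100 * 1.2560 * 14.8800 = 26.3519 kJ
Q2 (latent) = 1.4100 * 349.2300 = 492.4143 kJ
Q3 (sensible, liquid) = 1.4100 * 3.9320 * 93.7590 = 519.8111 kJ
Q_total = 1038.5773 kJ

1038.5773 kJ


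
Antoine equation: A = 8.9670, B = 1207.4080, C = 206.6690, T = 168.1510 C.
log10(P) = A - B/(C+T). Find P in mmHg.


C+T = 374.8200
B/(C+T) = 3.2213
log10(P) = 8.9670 - 3.2213 = 5.7457
P = 10^5.7457 = 556799.8491 mmHg

556799.8491 mmHg


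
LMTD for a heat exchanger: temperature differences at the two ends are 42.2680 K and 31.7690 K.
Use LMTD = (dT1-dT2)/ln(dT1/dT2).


dT1/dT2 = 1.3305
ln(dT1/dT2) = 0.2855
LMTD = 10.4990 / 0.2855 = 36.7690 K

36.7690 K


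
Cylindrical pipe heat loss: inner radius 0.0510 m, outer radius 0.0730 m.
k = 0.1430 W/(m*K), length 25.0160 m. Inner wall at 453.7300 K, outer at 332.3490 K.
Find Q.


dT = 121.3810 K
ln(ro/ri) = 0.3586
Q = 2*pi*0.1430*25.0160*121.3810 / 0.3586 = 7607.3475 W

7607.3475 W


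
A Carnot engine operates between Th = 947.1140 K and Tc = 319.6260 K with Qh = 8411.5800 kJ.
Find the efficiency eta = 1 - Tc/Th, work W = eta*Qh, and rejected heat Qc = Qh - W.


eta = 1 - 319.6260/947.1140 = 0.6625
W = 0.6625 * 8411.5800 = 5572.8936 kJ
Qc = 8411.5800 - 5572.8936 = 2838.6864 kJ

eta = 66.2526%, W = 5572.8936 kJ, Qc = 2838.6864 kJ


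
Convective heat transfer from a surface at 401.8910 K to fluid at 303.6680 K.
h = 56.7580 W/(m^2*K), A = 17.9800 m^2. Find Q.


dT = 98.2230 K
Q = 56.7580 * 17.9800 * 98.2230 = 100237.4398 W

100237.4398 W


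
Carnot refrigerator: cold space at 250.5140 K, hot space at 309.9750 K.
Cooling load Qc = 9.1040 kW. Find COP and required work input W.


COP = 250.5140 / 59.4610 = 4.2131
W = 9.1040 / 4.2131 = 2.1609 kW

COP = 4.2131, W = 2.1609 kW


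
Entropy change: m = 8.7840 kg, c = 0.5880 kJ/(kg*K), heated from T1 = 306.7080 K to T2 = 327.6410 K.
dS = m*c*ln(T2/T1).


T2/T1 = 1.0683
ln(T2/T1) = 0.0660
dS = 8.7840 * 0.5880 * 0.0660 = 0.3410 kJ/K

0.3410 kJ/K


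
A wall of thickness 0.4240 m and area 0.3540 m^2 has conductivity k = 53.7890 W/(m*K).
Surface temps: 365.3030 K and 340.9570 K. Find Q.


dT = 24.3460 K
Q = 53.7890 * 0.3540 * 24.3460 / 0.4240 = 1093.3482 W

1093.3482 W


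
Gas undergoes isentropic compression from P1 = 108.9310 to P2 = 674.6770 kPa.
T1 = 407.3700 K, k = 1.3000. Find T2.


(k-1)/k = 0.2308
(P2/P1)^exp = 1.5232
T2 = 407.3700 * 1.5232 = 620.5052 K

620.5052 K


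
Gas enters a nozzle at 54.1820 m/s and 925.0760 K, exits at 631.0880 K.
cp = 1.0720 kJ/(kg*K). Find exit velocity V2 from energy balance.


dT = 293.9880 K
2*cp*1000*dT = 630310.2720
V1^2 = 2935.6891
V2 = sqrt(633245.9611) = 795.7675 m/s

795.7675 m/s


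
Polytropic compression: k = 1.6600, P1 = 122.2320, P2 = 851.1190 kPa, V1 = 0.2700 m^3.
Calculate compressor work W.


(k-1)/k = 0.3976
(P2/P1)^exp = 2.1632
W = 2.5152 * 122.2320 * 0.2700 * (2.1632 - 1) = 96.5511 kJ

96.5511 kJ


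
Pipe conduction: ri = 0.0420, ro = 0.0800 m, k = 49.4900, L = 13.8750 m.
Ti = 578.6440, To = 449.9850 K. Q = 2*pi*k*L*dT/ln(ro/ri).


dT = 128.6590 K
ln(ro/ri) = 0.6444
Q = 2*pi*49.4900*13.8750*128.6590 / 0.6444 = 861477.4693 W

861477.4693 W


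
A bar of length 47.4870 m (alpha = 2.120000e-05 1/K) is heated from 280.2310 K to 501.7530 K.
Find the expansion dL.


dT = 221.5220 K
dL = 2.120000e-05 * 47.4870 * 221.5220 = 0.223012 m
L_final = 47.710012 m

dL = 0.223012 m


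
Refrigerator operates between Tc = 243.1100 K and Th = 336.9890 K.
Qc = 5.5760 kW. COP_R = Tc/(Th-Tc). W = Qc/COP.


COP = 243.1100 / 93.8790 = 2.5896
W = 5.5760 / 2.5896 = 2.1532 kW

COP = 2.5896, W = 2.1532 kW


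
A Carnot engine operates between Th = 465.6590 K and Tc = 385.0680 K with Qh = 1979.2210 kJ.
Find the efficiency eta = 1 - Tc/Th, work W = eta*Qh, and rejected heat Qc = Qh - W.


eta = 1 - 385.0680/465.6590 = 0.1731
W = 0.1731 * 1979.2210 = 342.5412 kJ
Qc = 1979.2210 - 342.5412 = 1636.6798 kJ

eta = 17.3069%, W = 342.5412 kJ, Qc = 1636.6798 kJ


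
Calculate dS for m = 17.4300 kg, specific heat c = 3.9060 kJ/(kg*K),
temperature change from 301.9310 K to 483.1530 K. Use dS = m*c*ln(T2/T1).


T2/T1 = 1.6002
ln(T2/T1) = 0.4701
dS = 17.4300 * 3.9060 * 0.4701 = 32.0075 kJ/K

32.0075 kJ/K


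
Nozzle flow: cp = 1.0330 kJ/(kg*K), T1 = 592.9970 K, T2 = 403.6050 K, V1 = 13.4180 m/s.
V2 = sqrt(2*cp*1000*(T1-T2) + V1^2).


dT = 189.3920 K
2*cp*1000*dT = 391283.8720
V1^2 = 180.0427
V2 = sqrt(391463.9147) = 625.6708 m/s

625.6708 m/s


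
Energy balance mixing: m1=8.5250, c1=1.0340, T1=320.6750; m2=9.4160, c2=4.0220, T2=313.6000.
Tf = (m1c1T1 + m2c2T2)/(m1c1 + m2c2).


num = 14703.0953
den = 46.6860
Tf = 314.9358 K

314.9358 K


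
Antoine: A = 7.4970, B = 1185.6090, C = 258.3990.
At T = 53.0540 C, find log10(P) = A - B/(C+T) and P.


C+T = 311.4530
B/(C+T) = 3.8067
log10(P) = 7.4970 - 3.8067 = 3.6903
P = 10^3.6903 = 4901.1413 mmHg

4901.1413 mmHg


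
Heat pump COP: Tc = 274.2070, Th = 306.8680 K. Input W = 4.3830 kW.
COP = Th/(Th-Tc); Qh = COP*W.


COP = 306.8680 / 32.6610 = 9.3955
Qh = 9.3955 * 4.3830 = 41.1807 kW

COP = 9.3955, Qh = 41.1807 kW


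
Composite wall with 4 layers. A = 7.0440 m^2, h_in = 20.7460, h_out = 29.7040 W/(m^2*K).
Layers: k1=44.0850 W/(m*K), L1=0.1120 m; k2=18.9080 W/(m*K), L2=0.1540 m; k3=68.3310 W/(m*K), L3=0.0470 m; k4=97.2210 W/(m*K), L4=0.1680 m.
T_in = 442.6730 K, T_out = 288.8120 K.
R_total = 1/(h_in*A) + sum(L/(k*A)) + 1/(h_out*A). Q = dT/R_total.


R_conv_in = 1/(20.7460*7.0440) = 0.0068
R_1 = 0.1120/(44.0850*7.0440) = 0.0004
R_2 = 0.1540/(18.9080*7.0440) = 0.0012
R_3 = 0.0470/(68.3310*7.0440) = 9.7647e-05
R_4 = 0.1680/(97.2210*7.0440) = 0.0002
R_conv_out = 1/(29.7040*7.0440) = 0.0048
R_total = 0.0135 K/W
Q = 153.8610 / 0.0135 = 11412.1531 W

R_total = 0.0135 K/W, Q = 11412.1531 W


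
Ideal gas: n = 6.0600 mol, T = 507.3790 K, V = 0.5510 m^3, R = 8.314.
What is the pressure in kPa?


P = nRT/V = 6.0600 * 8.314 * 507.3790 / 0.5510
= 25563.1950 / 0.5510 = 46394.1833 Pa = 46.3942 kPa

46.3942 kPa


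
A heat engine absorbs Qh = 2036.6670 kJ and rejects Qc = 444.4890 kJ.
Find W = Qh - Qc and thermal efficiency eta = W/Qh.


W = 2036.6670 - 444.4890 = 1592.1780 kJ
eta = 1592.1780 / 2036.6670 = 0.7818 = 78.1757%

W = 1592.1780 kJ, eta = 78.1757%


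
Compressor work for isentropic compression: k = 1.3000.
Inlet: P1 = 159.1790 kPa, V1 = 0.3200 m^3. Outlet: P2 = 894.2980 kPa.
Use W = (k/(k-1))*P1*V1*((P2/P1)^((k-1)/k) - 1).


(k-1)/k = 0.2308
(P2/P1)^exp = 1.4893
W = 4.3333 * 159.1790 * 0.3200 * (1.4893 - 1) = 108.0035 kJ

108.0035 kJ


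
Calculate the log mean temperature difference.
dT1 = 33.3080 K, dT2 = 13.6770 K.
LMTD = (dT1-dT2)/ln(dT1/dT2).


dT1/dT2 = 2.4353
ln(dT1/dT2) = 0.8901
LMTD = 19.6310 / 0.8901 = 22.0553 K

22.0553 K


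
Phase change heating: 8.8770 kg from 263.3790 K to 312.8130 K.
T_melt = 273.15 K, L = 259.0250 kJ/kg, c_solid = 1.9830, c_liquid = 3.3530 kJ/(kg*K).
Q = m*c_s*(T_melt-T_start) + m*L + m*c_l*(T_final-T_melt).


Q1 (sensible, solid) = 8.8770 * 1.9830 * 9.7710 = 171.9998 kJ
Q2 (latent) = 8.8770 * 259.0250 = 2299.3649 kJ
Q3 (sensible, liquid) = 8.8770 * 3.3530 * 39.6630 = 1180.5526 kJ
Q_total = 3651.9173 kJ

3651.9173 kJ


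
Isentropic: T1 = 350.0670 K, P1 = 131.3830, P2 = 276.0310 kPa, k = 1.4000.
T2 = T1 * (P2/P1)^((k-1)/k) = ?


(k-1)/k = 0.2857
(P2/P1)^exp = 1.2363
T2 = 350.0670 * 1.2363 = 432.7836 K

432.7836 K


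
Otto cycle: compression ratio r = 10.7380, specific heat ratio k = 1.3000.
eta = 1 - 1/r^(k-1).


r^(k-1) = 2.0383
eta = 1 - 1/2.0383 = 0.5094 = 50.9405%

50.9405%


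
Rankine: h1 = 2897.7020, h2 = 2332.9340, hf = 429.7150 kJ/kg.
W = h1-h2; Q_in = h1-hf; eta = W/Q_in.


W = 564.7680 kJ/kg
Q_in = 2467.9870 kJ/kg
eta = 0.2288 = 22.8838%

eta = 22.8838%


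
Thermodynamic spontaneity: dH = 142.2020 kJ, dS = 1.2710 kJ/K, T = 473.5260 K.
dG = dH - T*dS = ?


T*dS = 473.5260 * 1.2710 = 601.8515 kJ
dG = 142.2020 - 601.8515 = -459.6495 kJ (spontaneous)

dG = -459.6495 kJ, spontaneous


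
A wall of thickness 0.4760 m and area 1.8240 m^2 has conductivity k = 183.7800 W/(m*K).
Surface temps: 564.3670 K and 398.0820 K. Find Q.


dT = 166.2850 K
Q = 183.7800 * 1.8240 * 166.2850 / 0.4760 = 117103.3187 W

117103.3187 W


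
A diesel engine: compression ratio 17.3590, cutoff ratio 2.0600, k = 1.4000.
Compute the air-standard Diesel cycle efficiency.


r^(k-1) = 3.1319
rc^k = 2.7505
eta = 0.6234 = 62.3364%

62.3364%


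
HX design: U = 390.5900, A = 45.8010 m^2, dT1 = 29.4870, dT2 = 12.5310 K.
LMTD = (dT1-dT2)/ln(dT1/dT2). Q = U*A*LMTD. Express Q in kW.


LMTD = 19.8143 K
Q = 390.5900 * 45.8010 * 19.8143 = 354466.8853 W = 354.4669 kW

354.4669 kW


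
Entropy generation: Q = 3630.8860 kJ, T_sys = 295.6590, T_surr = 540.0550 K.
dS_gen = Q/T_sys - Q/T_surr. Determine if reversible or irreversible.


dS_sys = 3630.8860/295.6590 = 12.2807 kJ/K
dS_surr = -3630.8860/540.0550 = -6.7232 kJ/K
dS_gen = 12.2807 - 6.7232 = 5.5575 kJ/K (irreversible)

dS_gen = 5.5575 kJ/K, irreversible


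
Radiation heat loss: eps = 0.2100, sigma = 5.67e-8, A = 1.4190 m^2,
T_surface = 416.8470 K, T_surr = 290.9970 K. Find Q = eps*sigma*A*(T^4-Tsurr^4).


T^4 = 3.0193e+10
Tsurr^4 = 7.1706e+09
Q = 0.2100 * 5.67e-8 * 1.4190 * 2.3022e+10 = 388.9882 W

388.9882 W


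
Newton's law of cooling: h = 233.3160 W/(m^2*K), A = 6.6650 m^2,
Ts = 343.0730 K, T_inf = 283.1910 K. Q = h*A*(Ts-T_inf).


dT = 59.8820 K
Q = 233.3160 * 6.6650 * 59.8820 = 93119.5724 W

93119.5724 W


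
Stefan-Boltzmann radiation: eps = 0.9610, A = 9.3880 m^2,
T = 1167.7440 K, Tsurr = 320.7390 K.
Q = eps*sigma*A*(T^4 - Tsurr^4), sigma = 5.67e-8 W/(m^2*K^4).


T^4 = 1.8595e+12
Tsurr^4 = 1.0583e+10
Q = 0.9610 * 5.67e-8 * 9.3880 * 1.8489e+12 = 945782.5920 W

945782.5920 W


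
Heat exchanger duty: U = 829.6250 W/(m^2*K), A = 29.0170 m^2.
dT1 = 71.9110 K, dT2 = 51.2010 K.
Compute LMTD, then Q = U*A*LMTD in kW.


LMTD = 60.9709 K
Q = 829.6250 * 29.0170 * 60.9709 = 1467766.6569 W = 1467.7667 kW

1467.7667 kW


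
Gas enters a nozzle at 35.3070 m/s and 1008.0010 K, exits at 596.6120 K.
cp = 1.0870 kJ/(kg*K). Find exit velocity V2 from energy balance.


dT = 411.3890 K
2*cp*1000*dT = 894359.6860
V1^2 = 1246.5842
V2 = sqrt(895606.2702) = 946.3648 m/s

946.3648 m/s


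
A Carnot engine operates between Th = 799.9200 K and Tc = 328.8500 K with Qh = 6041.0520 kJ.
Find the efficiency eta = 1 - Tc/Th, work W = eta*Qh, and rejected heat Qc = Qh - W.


eta = 1 - 328.8500/799.9200 = 0.5889
W = 0.5889 * 6041.0520 = 3557.5537 kJ
Qc = 6041.0520 - 3557.5537 = 2483.4983 kJ

eta = 58.8896%, W = 3557.5537 kJ, Qc = 2483.4983 kJ


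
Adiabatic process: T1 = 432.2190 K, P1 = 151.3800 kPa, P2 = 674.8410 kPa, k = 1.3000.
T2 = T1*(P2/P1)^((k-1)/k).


(k-1)/k = 0.2308
(P2/P1)^exp = 1.4119
T2 = 432.2190 * 1.4119 = 610.2444 K

610.2444 K


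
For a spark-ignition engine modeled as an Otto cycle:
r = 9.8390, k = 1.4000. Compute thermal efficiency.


r^(k-1) = 2.4956
eta = 1 - 1/2.4956 = 0.5993 = 59.9300%

59.9300%


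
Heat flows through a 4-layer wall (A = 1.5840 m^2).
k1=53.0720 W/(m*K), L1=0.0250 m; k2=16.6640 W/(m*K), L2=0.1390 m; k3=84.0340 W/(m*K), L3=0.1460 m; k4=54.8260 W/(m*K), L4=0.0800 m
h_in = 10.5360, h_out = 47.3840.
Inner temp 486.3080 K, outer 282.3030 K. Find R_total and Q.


R_conv_in = 1/(10.5360*1.5840) = 0.0599
R_1 = 0.0250/(53.0720*1.5840) = 0.0003
R_2 = 0.1390/(16.6640*1.5840) = 0.0053
R_3 = 0.1460/(84.0340*1.5840) = 0.0011
R_4 = 0.0800/(54.8260*1.5840) = 0.0009
R_conv_out = 1/(47.3840*1.5840) = 0.0133
R_total = 0.0808 K/W
Q = 204.0050 / 0.0808 = 2524.0532 W

R_total = 0.0808 K/W, Q = 2524.0532 W


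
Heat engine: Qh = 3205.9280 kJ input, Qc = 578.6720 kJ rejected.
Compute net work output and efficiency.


W = 3205.9280 - 578.6720 = 2627.2560 kJ
eta = 2627.2560 / 3205.9280 = 0.8195 = 81.9499%

W = 2627.2560 kJ, eta = 81.9499%


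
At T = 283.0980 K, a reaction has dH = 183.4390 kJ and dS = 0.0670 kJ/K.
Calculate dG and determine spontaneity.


T*dS = 283.0980 * 0.0670 = 18.9676 kJ
dG = 183.4390 - 18.9676 = 164.4714 kJ (non-spontaneous)

dG = 164.4714 kJ, non-spontaneous


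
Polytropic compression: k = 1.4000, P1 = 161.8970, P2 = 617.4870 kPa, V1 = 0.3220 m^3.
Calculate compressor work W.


(k-1)/k = 0.2857
(P2/P1)^exp = 1.4659
W = 3.5000 * 161.8970 * 0.3220 * (1.4659 - 1) = 85.0113 kJ

85.0113 kJ


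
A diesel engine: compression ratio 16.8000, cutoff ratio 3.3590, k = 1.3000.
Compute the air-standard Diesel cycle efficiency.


r^(k-1) = 2.3313
rc^k = 4.8314
eta = 0.4641 = 46.4088%

46.4088%


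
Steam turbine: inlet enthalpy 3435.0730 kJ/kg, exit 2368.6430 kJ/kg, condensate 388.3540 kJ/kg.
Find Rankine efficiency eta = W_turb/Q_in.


W = 1066.4300 kJ/kg
Q_in = 3046.7190 kJ/kg
eta = 0.3500 = 35.0026%

eta = 35.0026%


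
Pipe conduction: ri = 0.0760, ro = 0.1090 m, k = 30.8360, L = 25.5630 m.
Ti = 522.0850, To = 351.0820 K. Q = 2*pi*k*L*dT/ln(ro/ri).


dT = 171.0030 K
ln(ro/ri) = 0.3606
Q = 2*pi*30.8360*25.5630*171.0030 / 0.3606 = 2348606.2867 W

2348606.2867 W


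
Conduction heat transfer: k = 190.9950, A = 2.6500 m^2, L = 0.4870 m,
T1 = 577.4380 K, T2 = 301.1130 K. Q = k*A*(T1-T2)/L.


dT = 276.3250 K
Q = 190.9950 * 2.6500 * 276.3250 / 0.4870 = 287183.2391 W

287183.2391 W


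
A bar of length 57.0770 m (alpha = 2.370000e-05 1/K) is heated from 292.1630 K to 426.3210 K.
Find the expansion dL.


dT = 134.1580 K
dL = 2.370000e-05 * 57.0770 * 134.1580 = 0.181479 m
L_final = 57.258479 m

dL = 0.181479 m


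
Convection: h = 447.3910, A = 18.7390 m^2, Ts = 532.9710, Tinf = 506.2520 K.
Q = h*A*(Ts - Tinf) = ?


dT = 26.7190 K
Q = 447.3910 * 18.7390 * 26.7190 = 224003.0102 W

224003.0102 W


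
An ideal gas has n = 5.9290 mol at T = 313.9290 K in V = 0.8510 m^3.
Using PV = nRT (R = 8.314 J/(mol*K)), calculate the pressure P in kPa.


P = nRT/V = 5.9290 * 8.314 * 313.9290 / 0.8510
= 15474.7238 / 0.8510 = 18184.1643 Pa = 18.1842 kPa

18.1842 kPa


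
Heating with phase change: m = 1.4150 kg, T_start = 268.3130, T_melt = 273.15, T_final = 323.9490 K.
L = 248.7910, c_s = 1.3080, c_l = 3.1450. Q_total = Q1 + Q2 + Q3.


Q1 (sensible, solid) = 1.4150 * 1.3080 * 4.8370 = 8.9524 kJ
Q2 (latent) = 1.4150 * 248.7910 = 352.0393 kJ
Q3 (sensible, liquid) = 1.4150 * 3.1450 * 50.7990 = 226.0644 kJ
Q_total = 587.0561 kJ

587.0561 kJ


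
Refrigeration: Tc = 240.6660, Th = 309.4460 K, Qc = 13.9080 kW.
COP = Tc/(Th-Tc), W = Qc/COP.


COP = 240.6660 / 68.7800 = 3.4991
W = 13.9080 / 3.4991 = 3.9748 kW

COP = 3.4991, W = 3.9748 kW


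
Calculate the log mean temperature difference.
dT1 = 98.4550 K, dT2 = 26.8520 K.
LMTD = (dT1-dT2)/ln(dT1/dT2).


dT1/dT2 = 3.6666
ln(dT1/dT2) = 1.2993
LMTD = 71.6030 / 1.2993 = 55.1106 K

55.1106 K


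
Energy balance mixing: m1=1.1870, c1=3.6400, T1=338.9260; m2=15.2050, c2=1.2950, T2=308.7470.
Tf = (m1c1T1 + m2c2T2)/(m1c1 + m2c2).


num = 7543.7659
den = 24.0112
Tf = 314.1776 K

314.1776 K


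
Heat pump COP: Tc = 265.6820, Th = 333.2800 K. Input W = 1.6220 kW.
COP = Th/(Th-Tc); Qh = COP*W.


COP = 333.2800 / 67.5980 = 4.9303
Qh = 4.9303 * 1.6220 = 7.9970 kW

COP = 4.9303, Qh = 7.9970 kW


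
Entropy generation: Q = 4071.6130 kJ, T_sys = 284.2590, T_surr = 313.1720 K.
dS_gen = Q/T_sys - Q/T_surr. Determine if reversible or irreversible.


dS_sys = 4071.6130/284.2590 = 14.3236 kJ/K
dS_surr = -4071.6130/313.1720 = -13.0012 kJ/K
dS_gen = 14.3236 - 13.0012 = 1.3224 kJ/K (irreversible)

dS_gen = 1.3224 kJ/K, irreversible


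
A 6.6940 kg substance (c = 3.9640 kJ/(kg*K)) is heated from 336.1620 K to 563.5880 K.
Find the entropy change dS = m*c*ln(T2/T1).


T2/T1 = 1.6765
ln(T2/T1) = 0.5167
dS = 6.6940 * 3.9640 * 0.5167 = 13.7114 kJ/K

13.7114 kJ/K


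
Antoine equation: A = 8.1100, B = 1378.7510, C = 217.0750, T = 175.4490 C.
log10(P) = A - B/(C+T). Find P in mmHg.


C+T = 392.5240
B/(C+T) = 3.5125
log10(P) = 8.1100 - 3.5125 = 4.5975
P = 10^4.5975 = 39579.7801 mmHg

39579.7801 mmHg


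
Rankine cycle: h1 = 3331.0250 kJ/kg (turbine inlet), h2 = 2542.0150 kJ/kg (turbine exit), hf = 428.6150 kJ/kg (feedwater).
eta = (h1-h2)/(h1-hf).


W = 789.0100 kJ/kg
Q_in = 2902.4100 kJ/kg
eta = 0.2718 = 27.1846%

eta = 27.1846%


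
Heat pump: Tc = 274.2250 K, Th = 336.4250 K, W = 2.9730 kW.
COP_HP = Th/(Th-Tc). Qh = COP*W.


COP = 336.4250 / 62.2000 = 5.4088
Qh = 5.4088 * 2.9730 = 16.0802 kW

COP = 5.4088, Qh = 16.0802 kW


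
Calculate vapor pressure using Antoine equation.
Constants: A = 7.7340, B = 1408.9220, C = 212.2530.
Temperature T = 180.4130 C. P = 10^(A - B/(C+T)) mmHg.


C+T = 392.6660
B/(C+T) = 3.5881
log10(P) = 7.7340 - 3.5881 = 4.1459
P = 10^4.1459 = 13992.8868 mmHg

13992.8868 mmHg


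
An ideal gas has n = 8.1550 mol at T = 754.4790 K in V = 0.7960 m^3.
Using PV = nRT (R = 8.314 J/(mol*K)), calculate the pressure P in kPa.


P = nRT/V = 8.1550 * 8.314 * 754.4790 / 0.7960
= 51154.1817 / 0.7960 = 64264.0474 Pa = 64.2640 kPa

64.2640 kPa


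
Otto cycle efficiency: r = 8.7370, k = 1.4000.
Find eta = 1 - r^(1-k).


r^(k-1) = 2.3798
eta = 1 - 1/2.3798 = 0.5798 = 57.9801%

57.9801%


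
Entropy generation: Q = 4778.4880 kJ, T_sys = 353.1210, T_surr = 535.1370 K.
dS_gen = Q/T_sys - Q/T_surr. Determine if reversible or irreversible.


dS_sys = 4778.4880/353.1210 = 13.5322 kJ/K
dS_surr = -4778.4880/535.1370 = -8.9295 kJ/K
dS_gen = 13.5322 - 8.9295 = 4.6027 kJ/K (irreversible)

dS_gen = 4.6027 kJ/K, irreversible


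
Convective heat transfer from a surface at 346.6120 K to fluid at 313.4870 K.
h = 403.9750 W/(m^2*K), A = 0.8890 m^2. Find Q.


dT = 33.1250 K
Q = 403.9750 * 0.8890 * 33.1250 = 11896.3063 W

11896.3063 W


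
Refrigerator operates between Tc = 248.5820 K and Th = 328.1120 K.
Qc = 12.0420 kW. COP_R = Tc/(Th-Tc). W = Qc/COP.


COP = 248.5820 / 79.5300 = 3.1256
W = 12.0420 / 3.1256 = 3.8527 kW

COP = 3.1256, W = 3.8527 kW


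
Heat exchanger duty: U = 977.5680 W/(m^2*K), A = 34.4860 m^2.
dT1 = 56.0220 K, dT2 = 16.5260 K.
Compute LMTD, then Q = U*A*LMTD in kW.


LMTD = 32.3523 K
Q = 977.5680 * 34.4860 * 32.3523 = 1090674.0718 W = 1090.6741 kW

1090.6741 kW


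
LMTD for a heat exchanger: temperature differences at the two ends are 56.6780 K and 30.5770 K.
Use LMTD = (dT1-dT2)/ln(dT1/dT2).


dT1/dT2 = 1.8536
ln(dT1/dT2) = 0.6171
LMTD = 26.1010 / 0.6171 = 42.2936 K

42.2936 K


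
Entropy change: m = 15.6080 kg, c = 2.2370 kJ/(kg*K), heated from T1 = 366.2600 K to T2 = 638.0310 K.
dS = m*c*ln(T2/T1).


T2/T1 = 1.7420
ln(T2/T1) = 0.5550
dS = 15.6080 * 2.2370 * 0.5550 = 19.3794 kJ/K

19.3794 kJ/K


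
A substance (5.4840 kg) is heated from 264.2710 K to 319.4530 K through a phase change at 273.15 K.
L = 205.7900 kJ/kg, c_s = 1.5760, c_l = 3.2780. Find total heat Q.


Q1 (sensible, solid) = 5.4840 * 1.5760 * 8.8790 = 76.7393 kJ
Q2 (latent) = 5.4840 * 205.7900 = 1128.5524 kJ
Q3 (sensible, liquid) = 5.4840 * 3.2780 * 46.3030 = 832.3683 kJ
Q_total = 2037.6599 kJ

2037.6599 kJ


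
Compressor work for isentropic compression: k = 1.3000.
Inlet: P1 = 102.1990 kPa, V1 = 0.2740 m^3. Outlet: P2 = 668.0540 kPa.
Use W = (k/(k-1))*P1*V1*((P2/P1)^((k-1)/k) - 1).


(k-1)/k = 0.2308
(P2/P1)^exp = 1.5423
W = 4.3333 * 102.1990 * 0.2740 * (1.5423 - 1) = 65.8017 kJ

65.8017 kJ


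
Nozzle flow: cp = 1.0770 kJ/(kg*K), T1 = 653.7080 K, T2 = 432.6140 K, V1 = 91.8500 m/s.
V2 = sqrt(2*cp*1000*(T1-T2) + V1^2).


dT = 221.0940 K
2*cp*1000*dT = 476236.4760
V1^2 = 8436.4225
V2 = sqrt(484672.8985) = 696.1845 m/s

696.1845 m/s


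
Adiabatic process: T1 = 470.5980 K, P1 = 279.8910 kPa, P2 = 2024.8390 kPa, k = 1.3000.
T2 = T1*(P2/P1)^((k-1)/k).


(k-1)/k = 0.2308
(P2/P1)^exp = 1.5788
T2 = 470.5980 * 1.5788 = 742.9738 K

742.9738 K


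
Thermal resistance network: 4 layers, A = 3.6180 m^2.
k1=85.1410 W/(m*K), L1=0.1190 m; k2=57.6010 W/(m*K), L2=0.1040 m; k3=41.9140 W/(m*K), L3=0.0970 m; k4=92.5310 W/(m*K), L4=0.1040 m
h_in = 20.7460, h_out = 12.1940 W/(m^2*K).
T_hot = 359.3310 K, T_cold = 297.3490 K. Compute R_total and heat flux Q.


R_conv_in = 1/(20.7460*3.6180) = 0.0133
R_1 = 0.1190/(85.1410*3.6180) = 0.0004
R_2 = 0.1040/(57.6010*3.6180) = 0.0005
R_3 = 0.0970/(41.9140*3.6180) = 0.0006
R_4 = 0.1040/(92.5310*3.6180) = 0.0003
R_conv_out = 1/(12.1940*3.6180) = 0.0227
R_total = 0.0378 K/W
Q = 61.9820 / 0.0378 = 1638.6496 W

R_total = 0.0378 K/W, Q = 1638.6496 W


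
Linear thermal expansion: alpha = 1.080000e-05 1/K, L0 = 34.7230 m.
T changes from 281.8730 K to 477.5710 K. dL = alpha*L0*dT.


dT = 195.6980 K
dL = 1.080000e-05 * 34.7230 * 195.6980 = 0.073388 m
L_final = 34.796388 m

dL = 0.073388 m


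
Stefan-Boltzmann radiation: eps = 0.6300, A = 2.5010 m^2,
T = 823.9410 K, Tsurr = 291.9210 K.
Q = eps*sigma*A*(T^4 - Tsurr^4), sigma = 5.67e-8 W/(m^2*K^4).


T^4 = 4.6088e+11
Tsurr^4 = 7.2621e+09
Q = 0.6300 * 5.67e-8 * 2.5010 * 4.5361e+11 = 40525.0947 W

40525.0947 W


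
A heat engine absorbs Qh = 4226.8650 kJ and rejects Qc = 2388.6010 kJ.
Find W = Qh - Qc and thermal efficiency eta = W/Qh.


W = 4226.8650 - 2388.6010 = 1838.2640 kJ
eta = 1838.2640 / 4226.8650 = 0.4349 = 43.4900%

W = 1838.2640 kJ, eta = 43.4900%


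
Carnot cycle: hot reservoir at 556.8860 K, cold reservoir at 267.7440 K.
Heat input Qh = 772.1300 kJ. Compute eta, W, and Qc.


eta = 1 - 267.7440/556.8860 = 0.5192
W = 0.5192 * 772.1300 = 400.8993 kJ
Qc = 772.1300 - 400.8993 = 371.2307 kJ

eta = 51.9212%, W = 400.8993 kJ, Qc = 371.2307 kJ


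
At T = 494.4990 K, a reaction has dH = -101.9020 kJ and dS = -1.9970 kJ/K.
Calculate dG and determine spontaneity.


T*dS = 494.4990 * -1.9970 = -987.5145 kJ
dG = -101.9020 + 987.5145 = 885.6125 kJ (non-spontaneous)

dG = 885.6125 kJ, non-spontaneous


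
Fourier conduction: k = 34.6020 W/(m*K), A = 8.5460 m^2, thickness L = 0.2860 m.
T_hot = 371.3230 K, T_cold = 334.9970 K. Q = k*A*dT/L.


dT = 36.3260 K
Q = 34.6020 * 8.5460 * 36.3260 / 0.2860 = 37559.1397 W

37559.1397 W


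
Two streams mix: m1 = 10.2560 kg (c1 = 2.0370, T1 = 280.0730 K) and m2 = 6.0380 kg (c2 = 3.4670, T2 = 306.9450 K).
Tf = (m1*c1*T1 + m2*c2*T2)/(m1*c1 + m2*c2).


num = 12276.6459
den = 41.8252
Tf = 293.5226 K

293.5226 K


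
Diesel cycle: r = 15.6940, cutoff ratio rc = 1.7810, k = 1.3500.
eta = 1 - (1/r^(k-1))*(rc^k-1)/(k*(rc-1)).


r^(k-1) = 2.6212
rc^k = 2.1797
eta = 0.5731 = 57.3146%

57.3146%


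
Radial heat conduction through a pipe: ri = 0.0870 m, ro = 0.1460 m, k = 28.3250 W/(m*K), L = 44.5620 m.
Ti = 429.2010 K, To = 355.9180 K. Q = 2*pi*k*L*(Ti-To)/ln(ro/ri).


dT = 73.2830 K
ln(ro/ri) = 0.5177
Q = 2*pi*28.3250*44.5620*73.2830 / 0.5177 = 1122640.7228 W

1122640.7228 W


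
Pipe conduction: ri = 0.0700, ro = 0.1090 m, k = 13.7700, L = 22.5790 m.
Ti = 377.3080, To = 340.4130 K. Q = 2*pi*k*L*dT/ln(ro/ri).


dT = 36.8950 K
ln(ro/ri) = 0.4429
Q = 2*pi*13.7700*22.5790*36.8950 / 0.4429 = 162752.1703 W

162752.1703 W


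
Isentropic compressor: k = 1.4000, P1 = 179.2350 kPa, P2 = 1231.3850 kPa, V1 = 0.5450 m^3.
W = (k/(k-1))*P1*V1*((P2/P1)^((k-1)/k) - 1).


(k-1)/k = 0.2857
(P2/P1)^exp = 1.7343
W = 3.5000 * 179.2350 * 0.5450 * (1.7343 - 1) = 251.0645 kJ

251.0645 kJ


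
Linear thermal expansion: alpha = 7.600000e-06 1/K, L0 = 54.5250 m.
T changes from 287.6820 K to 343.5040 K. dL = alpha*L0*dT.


dT = 55.8220 K
dL = 7.600000e-06 * 54.5250 * 55.8220 = 0.023132 m
L_final = 54.548132 m

dL = 0.023132 m


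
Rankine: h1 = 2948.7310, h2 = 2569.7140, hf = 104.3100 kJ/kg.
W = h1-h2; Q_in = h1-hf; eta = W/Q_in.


W = 379.0170 kJ/kg
Q_in = 2844.4210 kJ/kg
eta = 0.1332 = 13.3249%

eta = 13.3249%


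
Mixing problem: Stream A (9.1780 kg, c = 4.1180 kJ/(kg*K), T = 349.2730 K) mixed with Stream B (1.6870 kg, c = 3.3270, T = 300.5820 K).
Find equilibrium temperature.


num = 14887.8357
den = 43.4077
Tf = 342.9772 K

342.9772 K


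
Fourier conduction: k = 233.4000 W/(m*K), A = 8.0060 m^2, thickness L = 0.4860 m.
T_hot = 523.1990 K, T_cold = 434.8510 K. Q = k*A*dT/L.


dT = 88.3480 K
Q = 233.4000 * 8.0060 * 88.3480 / 0.4860 = 339685.4077 W

339685.4077 W


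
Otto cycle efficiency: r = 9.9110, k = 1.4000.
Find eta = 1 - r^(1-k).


r^(k-1) = 2.5029
eta = 1 - 1/2.5029 = 0.6005 = 60.0467%

60.0467%


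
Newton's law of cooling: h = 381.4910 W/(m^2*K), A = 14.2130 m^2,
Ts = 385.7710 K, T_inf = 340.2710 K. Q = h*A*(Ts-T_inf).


dT = 45.5000 K
Q = 381.4910 * 14.2130 * 45.5000 = 246706.9870 W

246706.9870 W


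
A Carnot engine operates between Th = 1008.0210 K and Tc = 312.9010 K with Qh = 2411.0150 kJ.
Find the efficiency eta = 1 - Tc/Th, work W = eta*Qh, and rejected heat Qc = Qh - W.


eta = 1 - 312.9010/1008.0210 = 0.6896
W = 0.6896 * 2411.0150 = 1662.6090 kJ
Qc = 2411.0150 - 1662.6090 = 748.4060 kJ

eta = 68.9589%, W = 1662.6090 kJ, Qc = 748.4060 kJ


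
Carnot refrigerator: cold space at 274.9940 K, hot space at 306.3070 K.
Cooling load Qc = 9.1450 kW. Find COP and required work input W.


COP = 274.9940 / 31.3130 = 8.7821
W = 9.1450 / 8.7821 = 1.0413 kW

COP = 8.7821, W = 1.0413 kW


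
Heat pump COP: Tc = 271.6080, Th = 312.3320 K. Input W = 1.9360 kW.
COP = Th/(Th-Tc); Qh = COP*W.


COP = 312.3320 / 40.7240 = 7.6695
Qh = 7.6695 * 1.9360 = 14.8481 kW

COP = 7.6695, Qh = 14.8481 kW


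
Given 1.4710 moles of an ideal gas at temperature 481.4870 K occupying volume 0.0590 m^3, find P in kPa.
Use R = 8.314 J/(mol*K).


P = nRT/V = 1.4710 * 8.314 * 481.4870 / 0.0590
= 5888.5350 / 0.0590 = 99805.6775 Pa = 99.8057 kPa

99.8057 kPa


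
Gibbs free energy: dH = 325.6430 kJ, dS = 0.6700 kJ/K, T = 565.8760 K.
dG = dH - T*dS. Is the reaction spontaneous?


T*dS = 565.8760 * 0.6700 = 379.1369 kJ
dG = 325.6430 - 379.1369 = -53.4939 kJ (spontaneous)

dG = -53.4939 kJ, spontaneous


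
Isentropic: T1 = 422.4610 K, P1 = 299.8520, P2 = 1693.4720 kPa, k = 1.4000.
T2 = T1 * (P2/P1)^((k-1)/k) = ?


(k-1)/k = 0.2857
(P2/P1)^exp = 1.6399
T2 = 422.4610 * 1.6399 = 692.7985 K

692.7985 K


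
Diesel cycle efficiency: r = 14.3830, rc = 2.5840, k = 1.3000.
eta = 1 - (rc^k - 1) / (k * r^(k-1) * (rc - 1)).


r^(k-1) = 2.2251
rc^k = 3.4354
eta = 0.4685 = 46.8478%

46.8478%


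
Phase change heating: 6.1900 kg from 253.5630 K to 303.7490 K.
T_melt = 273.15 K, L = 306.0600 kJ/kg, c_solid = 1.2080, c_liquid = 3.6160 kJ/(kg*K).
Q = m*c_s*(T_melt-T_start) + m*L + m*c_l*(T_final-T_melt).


Q1 (sensible, solid) = 6.1900 * 1.2080 * 19.5870 = 146.4622 kJ
Q2 (latent) = 6.1900 * 306.0600 = 1894.5114 kJ
Q3 (sensible, liquid) = 6.1900 * 3.6160 * 30.5990 = 684.8986 kJ
Q_total = 2725.8722 kJ

2725.8722 kJ


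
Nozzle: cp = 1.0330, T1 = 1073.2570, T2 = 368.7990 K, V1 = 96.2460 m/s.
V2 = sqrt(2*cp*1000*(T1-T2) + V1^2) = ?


dT = 704.4580 K
2*cp*1000*dT = 1455410.2280
V1^2 = 9263.2925
V2 = sqrt(1464673.5205) = 1210.2370 m/s

1210.2370 m/s


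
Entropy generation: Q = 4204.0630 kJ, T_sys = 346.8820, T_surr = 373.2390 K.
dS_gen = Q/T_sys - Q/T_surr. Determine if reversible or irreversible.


dS_sys = 4204.0630/346.8820 = 12.1196 kJ/K
dS_surr = -4204.0630/373.2390 = -11.2637 kJ/K
dS_gen = 12.1196 - 11.2637 = 0.8558 kJ/K (irreversible)

dS_gen = 0.8558 kJ/K, irreversible


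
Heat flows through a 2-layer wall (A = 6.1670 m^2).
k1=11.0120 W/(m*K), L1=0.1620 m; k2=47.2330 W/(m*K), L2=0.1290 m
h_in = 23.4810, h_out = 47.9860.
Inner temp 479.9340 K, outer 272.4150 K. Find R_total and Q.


R_conv_in = 1/(23.4810*6.1670) = 0.0069
R_1 = 0.1620/(11.0120*6.1670) = 0.0024
R_2 = 0.1290/(47.2330*6.1670) = 0.0004
R_conv_out = 1/(47.9860*6.1670) = 0.0034
R_total = 0.0131 K/W
Q = 207.5190 / 0.0131 = 15825.1410 W

R_total = 0.0131 K/W, Q = 15825.1410 W


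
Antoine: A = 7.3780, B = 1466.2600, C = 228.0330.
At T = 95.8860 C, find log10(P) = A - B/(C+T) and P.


C+T = 323.9190
B/(C+T) = 4.5266
log10(P) = 7.3780 - 4.5266 = 2.8514
P = 10^2.8514 = 710.1899 mmHg

710.1899 mmHg


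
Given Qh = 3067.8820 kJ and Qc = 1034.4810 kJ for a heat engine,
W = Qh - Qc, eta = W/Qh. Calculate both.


W = 3067.8820 - 1034.4810 = 2033.4010 kJ
eta = 2033.4010 / 3067.8820 = 0.6628 = 66.2803%

W = 2033.4010 kJ, eta = 66.2803%


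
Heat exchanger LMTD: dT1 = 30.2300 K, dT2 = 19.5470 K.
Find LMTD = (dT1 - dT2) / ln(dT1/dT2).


dT1/dT2 = 1.5465
ln(dT1/dT2) = 0.4360
LMTD = 10.6830 / 0.4360 = 24.5016 K

24.5016 K


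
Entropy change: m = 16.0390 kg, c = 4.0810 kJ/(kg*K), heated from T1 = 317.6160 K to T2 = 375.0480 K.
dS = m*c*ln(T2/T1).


T2/T1 = 1.1808
ln(T2/T1) = 0.1662
dS = 16.0390 * 4.0810 * 0.1662 = 10.8794 kJ/K

10.8794 kJ/K


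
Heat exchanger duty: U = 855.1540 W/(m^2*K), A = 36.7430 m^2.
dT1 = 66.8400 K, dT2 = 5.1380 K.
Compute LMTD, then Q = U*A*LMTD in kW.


LMTD = 24.0494 K
Q = 855.1540 * 36.7430 * 24.0494 = 755653.7455 W = 755.6537 kW

755.6537 kW


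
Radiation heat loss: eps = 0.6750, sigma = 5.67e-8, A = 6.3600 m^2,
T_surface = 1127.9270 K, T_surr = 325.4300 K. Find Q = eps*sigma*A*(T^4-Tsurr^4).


T^4 = 1.6185e+12
Tsurr^4 = 1.1216e+10
Q = 0.6750 * 5.67e-8 * 6.3600 * 1.6073e+12 = 391244.2504 W

391244.2504 W


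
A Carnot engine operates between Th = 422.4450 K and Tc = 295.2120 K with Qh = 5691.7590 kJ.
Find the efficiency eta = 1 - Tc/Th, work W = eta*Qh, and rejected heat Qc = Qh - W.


eta = 1 - 295.2120/422.4450 = 0.3012
W = 0.3012 * 5691.7590 = 1714.2576 kJ
Qc = 5691.7590 - 1714.2576 = 3977.5014 kJ

eta = 30.1182%, W = 1714.2576 kJ, Qc = 3977.5014 kJ


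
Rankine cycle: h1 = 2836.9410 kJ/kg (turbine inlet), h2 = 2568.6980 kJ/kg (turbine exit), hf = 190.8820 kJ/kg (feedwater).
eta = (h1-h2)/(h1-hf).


W = 268.2430 kJ/kg
Q_in = 2646.0590 kJ/kg
eta = 0.1014 = 10.1375%

eta = 10.1375%


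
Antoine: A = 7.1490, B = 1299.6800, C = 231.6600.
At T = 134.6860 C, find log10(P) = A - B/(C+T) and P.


C+T = 366.3460
B/(C+T) = 3.5477
log10(P) = 7.1490 - 3.5477 = 3.6013
P = 10^3.6013 = 3993.1495 mmHg

3993.1495 mmHg
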